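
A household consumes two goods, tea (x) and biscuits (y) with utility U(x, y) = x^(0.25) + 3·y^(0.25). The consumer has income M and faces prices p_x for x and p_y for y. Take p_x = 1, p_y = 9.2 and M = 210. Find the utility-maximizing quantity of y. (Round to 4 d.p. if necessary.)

y* = 15.3785

MU_x ∝ x^(-0.75), MU_y ∝ 3·y^(-0.75), so MRS = (1/3)·(y/x)^(0.75) = p_x/p_y.
Solve for the ratio: y/x = [3·p_x/p_y]^(4/3).
With the ratio pinned down, the budget gives x* = M/(p_x + p_y·(y/x)) and y* = (y/x)·x*.
Numerically y/x = 0.224446, so x* = 210/(1 + 9.2·0.224446) = 68.5177 and y* = 0.224446·68.5177 = 15.3785.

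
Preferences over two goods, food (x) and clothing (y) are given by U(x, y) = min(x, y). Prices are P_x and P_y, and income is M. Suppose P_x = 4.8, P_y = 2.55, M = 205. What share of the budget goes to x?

With perfect complements, no substitution: consume in ratio x:y = 1:1.
Budget: P_x·x + P_y·x = M, so (P_x + P_y)·x = M.
Demand: x*(P_x,P_y,M) = M/(P_x + P_y), y* = M/(P_x + P_y).
Here 4.8 + 2.55 = 7.35, giving x* = 27.8912 and y* = 27.8912.
Expenditure on x: 4.8·27.8912 = 133.8776; share = 0.6531.

share on x = 0.6531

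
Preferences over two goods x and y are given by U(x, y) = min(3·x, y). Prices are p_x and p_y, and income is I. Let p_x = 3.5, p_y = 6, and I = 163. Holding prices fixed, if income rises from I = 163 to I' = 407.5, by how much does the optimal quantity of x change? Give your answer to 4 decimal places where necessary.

Δx* = 11.3721

Here 3.5 + 3·6 = 21.5, giving x* = 7.5814.
At I' = 407.5: x* = 18.9535. Change: 18.9535 − 7.5814 = 11.3721.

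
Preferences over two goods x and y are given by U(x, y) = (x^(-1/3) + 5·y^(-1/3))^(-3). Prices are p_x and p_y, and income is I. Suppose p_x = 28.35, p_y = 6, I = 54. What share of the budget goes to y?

share on y = 0.694

From the CES first-order condition, (1/5)·(y/x)^(4/3) = p_x/p_y.
Hence y/x = (5·p_x/p_y)^(1/(4/3)), i.e. raised to the 0.75 power.
Substitute y = (y/x)·x into the budget: x* = I/(p_x + p_y·(y/x)).
Numerically y/x = 10.715905, so x* = 54/(28.35 + 6·10.715905) = 0.5829 and y* = 10.715905·0.5829 = 6.246.
Expenditure on y: 6·6.246 = 37.4757; share = 0.694.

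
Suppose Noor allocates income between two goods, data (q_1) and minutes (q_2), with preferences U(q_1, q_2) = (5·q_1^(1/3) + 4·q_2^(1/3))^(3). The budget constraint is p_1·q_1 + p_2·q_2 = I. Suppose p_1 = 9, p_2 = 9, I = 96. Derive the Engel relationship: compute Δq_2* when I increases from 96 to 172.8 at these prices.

MRS = MU_q_1/MU_q_2 = (5/4)·(q_2/q_1)^(2/3). Set equal to p_1/p_2.
Hence q_2/q_1 = ((4/5)·p_1/p_2)^(1/(2/3)), i.e. raised to the 1.5 power.
With the ratio pinned down, the budget gives q_1* = I/(p_1 + p_2·(q_2/q_1)) and q_2* = (q_2/q_1)·q_1*.
Numerically q_2/q_1 = 0.715542, so q_1* = 96/(9 + 9·0.715542) = 6.2177 and q_2* = 0.715542·6.2177 = 4.449.
At I' = 172.8: q_2* = 8.0082. Change: 8.0082 − 4.449 = 3.5592.

Δq_2* = 3.5592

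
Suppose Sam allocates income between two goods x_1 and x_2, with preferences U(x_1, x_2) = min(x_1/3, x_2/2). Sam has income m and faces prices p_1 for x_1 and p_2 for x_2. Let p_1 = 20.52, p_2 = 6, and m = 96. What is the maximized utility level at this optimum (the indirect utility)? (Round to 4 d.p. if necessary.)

Leontief preferences: the optimum is at the kink where x_1/3 = x_2/2, i.e. x_2 = (2/3)·x_1.
Budget: p_1·x_1 + p_2·(2/3)·x_1 = m, so (3·p_1 + 2·p_2)·x_1 = 3·m.
Demand: x_1*(p_1,p_2,m) = 3·m/(3·p_1 + 2·p_2), x_2* = 2·m/(3·p_1 + 2·p_2).
Here 3·20.52 + 2·6 = 73.56, giving x_1* = 3.9152 and x_2* = 2.6101.
Utility at the optimum: U(3.9152, 2.6101) = 1.3051.

V = 1.3051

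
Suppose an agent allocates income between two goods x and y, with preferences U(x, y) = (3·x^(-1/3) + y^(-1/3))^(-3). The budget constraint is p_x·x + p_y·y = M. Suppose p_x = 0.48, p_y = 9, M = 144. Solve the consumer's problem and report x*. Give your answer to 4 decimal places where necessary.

From the CES first-order condition, 3·(y/x)^(4/3) = p_x/p_y.
Solve for the ratio: y/x = [(1/3)·p_x/p_y]^(0.75).
Substitute y = (y/x)·x into the budget: x* = M/(p_x + p_y·(y/x)).
Numerically y/x = 0.048686, so x* = 144/(0.48 + 9·0.048686) = 156.8323.

x* = 156.8323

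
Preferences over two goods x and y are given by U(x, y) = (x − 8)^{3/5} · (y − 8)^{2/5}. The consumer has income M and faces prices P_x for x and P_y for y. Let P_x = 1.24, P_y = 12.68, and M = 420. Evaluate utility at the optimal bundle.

MRS = (3/2)·(y−8)/(x−8). Tangency with P_x/P_y gives y−8 = (2/3)·(P_x/P_y)·(x−8).
Substituting into the budget: x* = 8 + 0.6·(M − 8·P_x − 8·P_y)/P_x, and y* = 8 + 0.4·(…)/P_y.
Discretionary income = 420 − 8·1.24 − 8·12.68 = 308.64; x* = 8 + 0.6·308.64/1.24 = 157.3419; y* = 8 + 0.4·308.64/12.68 = 17.7363.
Utility at the optimum: U(157.3419, 17.7363) = 50.1033.

V = 50.1033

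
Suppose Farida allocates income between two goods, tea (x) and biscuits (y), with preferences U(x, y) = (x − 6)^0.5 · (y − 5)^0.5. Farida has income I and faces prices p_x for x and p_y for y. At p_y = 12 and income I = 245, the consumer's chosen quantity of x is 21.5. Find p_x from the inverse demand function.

Let x' = x−6, y' = y−5. MRS = y'/x' = p_x/p_y.
Substituting into the budget: x* = 6 + 0.5·(I − 6·p_x − 5·p_y)/p_x, and y* = 5 + 0.5·(…)/p_y.
Set x* = 21.5 in the demand function and solve for p_x: p_x = 5.

p_x = 5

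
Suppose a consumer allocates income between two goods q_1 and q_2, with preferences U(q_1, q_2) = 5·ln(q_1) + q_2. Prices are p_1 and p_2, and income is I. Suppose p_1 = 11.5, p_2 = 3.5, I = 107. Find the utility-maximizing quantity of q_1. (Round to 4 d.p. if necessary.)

MU_q_1 = 5/q_1, MU_q_2 = 1. Tangency: 5/q_1 = p_1/p_2.
So q_1*(p_1,p_2) = 5·p_2/p_1, independent of income; and q_2* = (I − 5·p_2)/p_2.
At the given prices: q_1* = 5·3.5/11.5 = 1.5217.

q_1* = 1.5217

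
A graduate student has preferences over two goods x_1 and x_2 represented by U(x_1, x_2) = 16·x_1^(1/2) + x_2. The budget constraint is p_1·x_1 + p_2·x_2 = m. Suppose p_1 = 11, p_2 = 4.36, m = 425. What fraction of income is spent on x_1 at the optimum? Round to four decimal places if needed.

share on x_1 = 0.2602

MU_x_1 = 8/√x_1, MU_x_2 = 1. Tangency: 8/√x_1 = p_1/p_2.
Thus x_1* = (8·p_2/p_1)² — independent of m — with the rest of income spent on x_2.
Plugging in: x_1* = (8·4.36/11)² = 10.0547, x_2* = 72.1098.
Expenditure on x_1: 11·10.0547 = 110.6013; share = 0.2602.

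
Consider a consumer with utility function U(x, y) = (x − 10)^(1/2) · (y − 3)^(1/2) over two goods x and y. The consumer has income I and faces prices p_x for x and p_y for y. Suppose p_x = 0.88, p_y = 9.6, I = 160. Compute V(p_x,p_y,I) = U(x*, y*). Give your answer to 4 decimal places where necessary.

MRS = (y−3)/(x−10). Tangency with p_x/p_y gives y−3 = (p_x/p_y)·(x−10).
Substituting into the budget: x* = 10 + 0.5·(I − 10·p_x − 3·p_y)/p_x, and y* = 3 + 0.5·(…)/p_y.
Discretionary income = 160 − 10·0.88 − 3·9.6 = 122.4; x* = 10 + 0.5·122.4/0.88 = 79.5455; y* = 3 + 0.5·122.4/9.6 = 9.375.
Utility at the optimum: U(79.5455, 9.375) = 21.0559.

V = 21.0559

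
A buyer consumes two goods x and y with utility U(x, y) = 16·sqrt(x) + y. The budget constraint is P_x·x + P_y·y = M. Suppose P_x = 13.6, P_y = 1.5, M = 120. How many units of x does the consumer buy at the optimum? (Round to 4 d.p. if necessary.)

x* = 0.7785

MU_x = 8/√x, MU_y = 1. Tangency: 8/√x = P_x/P_y.
Solve: √x = 8·P_y/P_x, so x*(P_x,P_y) = (8·P_y/P_x)², and y* = (M − P_x·x*)/P_y.
Plugging in: x* = (8·1.5/13.6)² = 0.7785.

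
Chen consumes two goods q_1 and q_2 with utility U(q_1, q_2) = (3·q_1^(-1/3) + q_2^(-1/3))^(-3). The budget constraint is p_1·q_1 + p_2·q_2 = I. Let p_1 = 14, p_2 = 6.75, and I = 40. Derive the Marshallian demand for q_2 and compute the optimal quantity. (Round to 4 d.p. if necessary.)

MRS = MU_q_1/MU_q_2 = 3·(q_2/q_1)^(4/3). Set equal to p_1/p_2.
Hence q_2/q_1 = ((1/3)·p_1/p_2)^(1/(4/3)), i.e. raised to the 0.75 power.
Substitute q_2 = (q_2/q_1)·q_1 into the budget: q_1* = I/(p_1 + p_2·(q_2/q_1)).
Numerically q_2/q_1 = 0.758189, so q_1* = 40/(14 + 6.75·0.758189) = 2.0923 and q_2* = 0.758189·2.0923 = 1.5864.

q_2* = 1.5864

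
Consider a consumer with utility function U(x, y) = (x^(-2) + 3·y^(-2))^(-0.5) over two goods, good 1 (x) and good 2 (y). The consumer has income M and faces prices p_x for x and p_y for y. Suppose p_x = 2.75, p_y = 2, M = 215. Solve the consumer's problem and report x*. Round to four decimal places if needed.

x* = 36.0888

From the CES first-order condition, (1/3)·(y/x)^(3) = p_x/p_y.
Hence y/x = (3·p_x/p_y)^(1/(3)), i.e. raised to the 1/3 power.
Substitute y = (y/x)·x into the budget: x* = M/(p_x + p_y·(y/x)).
Numerically y/x = 1.603767, so x* = 215/(2.75 + 2·1.603767) = 36.0888.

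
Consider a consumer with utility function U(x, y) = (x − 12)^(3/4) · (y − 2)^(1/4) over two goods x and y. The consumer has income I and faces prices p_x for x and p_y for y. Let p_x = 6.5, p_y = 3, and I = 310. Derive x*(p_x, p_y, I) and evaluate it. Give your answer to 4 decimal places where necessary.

x* = 38.0769

This is Cobb-Douglas in (x−12, y−2): tangency gives 0.75·p_y·(y−2) = 0.25·p_x·(x−12).
After buying the subsistence bundle (12, 2), a share 0.75 of the remaining income goes to x: x* = 12 + 0.75·(I − 12p_x − 2p_y)/p_x.
Discretionary income = 310 − 12·6.5 − 2·3 = 226; x* = 12 + 0.75·226/6.5 = 38.0769.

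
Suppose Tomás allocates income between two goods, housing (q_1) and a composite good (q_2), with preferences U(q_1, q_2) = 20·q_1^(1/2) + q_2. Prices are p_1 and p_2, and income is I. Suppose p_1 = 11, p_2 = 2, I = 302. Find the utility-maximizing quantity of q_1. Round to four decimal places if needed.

Thus q_1* = (10·p_2/p_1)² — independent of I — with the rest of income spent on q_2.
Plugging in: q_1* = (10·2/11)² = 3.3058.

q_1* = 3.3058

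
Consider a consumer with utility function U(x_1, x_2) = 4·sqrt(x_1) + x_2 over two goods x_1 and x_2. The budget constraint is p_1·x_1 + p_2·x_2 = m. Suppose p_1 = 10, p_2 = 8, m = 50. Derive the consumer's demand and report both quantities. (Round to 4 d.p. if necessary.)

Set MRS = p_1/p_2: 2·x_1^(−1/2) = p_1/p_2.
Thus x_1* = (2·p_2/p_1)² — independent of m — with the rest of income spent on x_2.
Plugging in: x_1* = (2·8/10)² = 2.56, x_2* = 3.05.

x_1* = 2.56, x_2* = 3.05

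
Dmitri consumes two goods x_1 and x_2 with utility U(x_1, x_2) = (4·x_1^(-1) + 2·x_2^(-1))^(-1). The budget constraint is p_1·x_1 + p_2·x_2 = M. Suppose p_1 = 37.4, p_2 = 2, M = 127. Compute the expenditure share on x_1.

Substitute x_2 = (x_2/x_1)·x_1 into the budget: x_1* = M/(p_1 + p_2·(x_2/x_1)).
Numerically x_2/x_1 = 3.057777, so x_1* = 127/(37.4 + 2·3.057777) = 2.9185 and x_2* = 3.057777·2.9185 = 8.9241.
Expenditure on x_1: 37.4·2.9185 = 109.1518; share = 0.8595.

share on x_1 = 0.8595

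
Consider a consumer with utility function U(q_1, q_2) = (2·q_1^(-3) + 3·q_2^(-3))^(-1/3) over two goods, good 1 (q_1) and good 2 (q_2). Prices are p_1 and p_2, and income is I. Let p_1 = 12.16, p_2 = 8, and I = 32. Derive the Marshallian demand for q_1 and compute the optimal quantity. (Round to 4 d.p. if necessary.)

From the CES first-order condition, (2/3)·(q_2/q_1)^(4) = p_1/p_2.
Solve for the ratio: q_2/q_1 = [(3/2)·p_1/p_2]^(0.25).
With the ratio pinned down, the budget gives q_1* = I/(p_1 + p_2·(q_2/q_1)) and q_2* = (q_2/q_1)·q_1*.
Numerically q_2/q_1 = 1.228807, so q_1* = 32/(12.16 + 8·1.228807) = 1.4552.

q_1* = 1.4552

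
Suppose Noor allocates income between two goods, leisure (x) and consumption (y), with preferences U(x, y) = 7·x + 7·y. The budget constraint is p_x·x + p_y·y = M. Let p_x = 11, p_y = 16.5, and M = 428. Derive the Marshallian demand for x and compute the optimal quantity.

Linear utility — the consumer picks whichever good has higher MU/price: 7/11 = 0.6364 vs 7/16.5 = 0.4242.
x gives more utility per dollar, so spend all income on x: x* = M/p_x, y* = 0.
Numerically: x* = 38.9091, y* = 0.

x* = 38.9091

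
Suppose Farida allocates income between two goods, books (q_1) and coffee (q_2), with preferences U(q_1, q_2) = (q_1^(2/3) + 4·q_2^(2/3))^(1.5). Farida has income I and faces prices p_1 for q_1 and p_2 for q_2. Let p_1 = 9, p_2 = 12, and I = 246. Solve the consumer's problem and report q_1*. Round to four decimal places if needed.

q_1* = 0.7387

From the CES first-order condition, (1/4)·(q_2/q_1)^(1/3) = p_1/p_2.
Solve for the ratio: q_2/q_1 = [4·p_1/p_2]^(3).
With the ratio pinned down, the budget gives q_1* = I/(p_1 + p_2·(q_2/q_1)) and q_2* = (q_2/q_1)·q_1*.
Numerically q_2/q_1 = 27, so q_1* = 246/(9 + 12·27) = 0.7387.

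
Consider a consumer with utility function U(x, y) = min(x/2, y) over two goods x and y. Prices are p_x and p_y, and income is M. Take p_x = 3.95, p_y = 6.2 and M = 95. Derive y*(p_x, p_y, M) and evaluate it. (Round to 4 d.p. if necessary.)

Here 2·3.95 + 6.2 = 14.1, giving y* = 6.7376.

y* = 6.7376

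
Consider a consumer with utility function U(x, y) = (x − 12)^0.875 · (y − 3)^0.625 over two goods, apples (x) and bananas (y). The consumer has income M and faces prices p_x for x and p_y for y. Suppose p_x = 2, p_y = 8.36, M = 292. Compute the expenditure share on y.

This is Cobb-Douglas in (x−12, y−3): tangency gives 0.875·p_y·(y−3) = 0.625·p_x·(x−12).
After buying the subsistence bundle (12, 3), a share 7/12 of the remaining income goes to x: x* = 12 + 7/12·(M − 12p_x − 3p_y)/p_x.
Discretionary income = 292 − 12·2 − 3·8.36 = 242.92; x* = 12 + 7/12·242.92/2 = 82.8517; y* = 3 + 5/12·242.92/8.36 = 15.1073.
Expenditure on y: 8.36·15.1073 = 126.2967; share = 0.4325.

share on y = 0.4325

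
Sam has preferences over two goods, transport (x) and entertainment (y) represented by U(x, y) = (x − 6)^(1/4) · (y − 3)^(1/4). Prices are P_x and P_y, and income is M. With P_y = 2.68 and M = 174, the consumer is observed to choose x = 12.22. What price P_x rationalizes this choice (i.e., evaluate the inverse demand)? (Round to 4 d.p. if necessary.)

P_x = 9

MRS = (y−3)/(x−6). Tangency with P_x/P_y gives y−3 = (P_x/P_y)·(x−6).
Substituting into the budget: x* = 6 + 0.5·(M − 6·P_x − 3·P_y)/P_x, and y* = 3 + 0.5·(…)/P_y.
Set x* = 12.22 in the demand function and solve for P_x: P_x = 9.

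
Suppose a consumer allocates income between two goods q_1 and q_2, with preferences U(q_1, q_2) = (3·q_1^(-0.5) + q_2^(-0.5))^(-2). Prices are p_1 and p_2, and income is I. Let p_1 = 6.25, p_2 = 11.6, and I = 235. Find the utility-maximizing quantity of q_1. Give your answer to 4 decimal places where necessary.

MU_q_1 ∝ 3·q_1^(-1.5), MU_q_2 ∝ q_2^(-1.5), so MRS = 3·(q_2/q_1)^(1.5) = p_1/p_2.
Hence q_2/q_1 = ((1/3)·p_1/p_2)^(1/(1.5)), i.e. raised to the 2/3 power.
With the ratio pinned down, the budget gives q_1* = I/(p_1 + p_2·(q_2/q_1)) and q_2* = (q_2/q_1)·q_1*.
Numerically q_2/q_1 = 0.318322, so q_1* = 235/(6.25 + 11.6·0.318322) = 23.6358.

q_1* = 23.6358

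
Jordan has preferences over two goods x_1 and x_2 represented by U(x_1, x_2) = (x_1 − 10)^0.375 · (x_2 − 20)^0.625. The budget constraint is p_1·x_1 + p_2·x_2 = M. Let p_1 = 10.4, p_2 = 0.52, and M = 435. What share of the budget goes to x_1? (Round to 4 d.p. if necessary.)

share on x_1 = 0.5155

This is Cobb-Douglas in (x_1−10, x_2−20): tangency gives 0.375·p_2·(x_2−20) = 0.625·p_1·(x_1−10).
Substituting into the budget: x_1* = 10 + 0.375·(M − 10·p_1 − 20·p_2)/p_1, and x_2* = 20 + 0.625·(…)/p_2.
Discretionary income = 435 − 10·10.4 − 20·0.52 = 320.6; x_1* = 10 + 0.375·320.6/10.4 = 21.5601; x_2* = 20 + 0.625·320.6/0.52 = 405.3365.
Expenditure on x_1: 10.4·21.5601 = 224.225; share = 0.5155.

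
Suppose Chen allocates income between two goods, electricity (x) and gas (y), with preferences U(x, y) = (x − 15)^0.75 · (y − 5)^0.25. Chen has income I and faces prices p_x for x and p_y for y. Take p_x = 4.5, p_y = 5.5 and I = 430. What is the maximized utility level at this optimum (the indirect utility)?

MRS = 3·(y−5)/(x−15). Tangency with p_x/p_y gives y−5 = (1/3)·(p_x/p_y)·(x−15).
After buying the subsistence bundle (15, 5), a share 0.75 of the remaining income goes to x: x* = 15 + 0.75·(I − 15p_x − 5p_y)/p_x.
Discretionary income = 430 − 15·4.5 − 5·5.5 = 335; x* = 15 + 0.75·335/4.5 = 70.8333; y* = 5 + 0.25·335/5.5 = 20.2273.
Utility at the optimum: U(70.8333, 20.2273) = 40.3483.

V = 40.3483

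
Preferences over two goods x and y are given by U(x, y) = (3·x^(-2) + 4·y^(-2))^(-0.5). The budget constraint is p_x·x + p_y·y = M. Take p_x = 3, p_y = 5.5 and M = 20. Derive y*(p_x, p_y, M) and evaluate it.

y* = 2.2635

MRS = MU_x/MU_y = (3/4)·(y/x)^(3). Set equal to p_x/p_y.
Solve for the ratio: y/x = [(4/3)·p_x/p_y]^(1/3).
Substitute y = (y/x)·x into the budget: x* = M/(p_x + p_y·(y/x)).
Numerically y/x = 0.899289, so x* = 20/(3 + 5.5·0.899289) = 2.517 and y* = 0.899289·2.517 = 2.2635.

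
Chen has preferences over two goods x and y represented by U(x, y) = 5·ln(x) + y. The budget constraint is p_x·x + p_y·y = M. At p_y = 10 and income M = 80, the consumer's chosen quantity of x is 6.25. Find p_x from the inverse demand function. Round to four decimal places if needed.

p_x = 8

MU_x = 5/x, MU_y = 1. Tangency: 5/x = p_x/p_y.
So x*(p_x,p_y) = 5·p_y/p_x, independent of income; and y* = (M − 5·p_y)/p_y.
Set x* = 6.25 in the demand function and solve for p_x: p_x = 8.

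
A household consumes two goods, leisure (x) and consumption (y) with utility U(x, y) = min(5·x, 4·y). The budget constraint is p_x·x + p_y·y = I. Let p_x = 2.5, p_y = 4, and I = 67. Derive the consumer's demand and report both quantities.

x* = 8.9333, y* = 11.1667

With perfect complements, no substitution: consume in ratio x:y = 4:5.
Budget: p_x·x + p_y·(5/4)·x = I, so (4·p_x + 5·p_y)·x = 4·I.
Demand: x*(p_x,p_y,I) = 4·I/(4·p_x + 5·p_y), y* = 5·I/(4·p_x + 5·p_y).
Here 4·2.5 + 5·4 = 30, giving x* = 8.9333 and y* = 11.1667.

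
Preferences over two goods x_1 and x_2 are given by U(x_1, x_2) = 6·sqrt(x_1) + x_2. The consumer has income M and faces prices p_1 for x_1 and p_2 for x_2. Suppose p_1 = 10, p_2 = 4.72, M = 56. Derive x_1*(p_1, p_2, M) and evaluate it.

Utility is quasi-linear in x_2; the FOC for x_1 is 3/√x_1 = p_1/p_2.
Solve: √x_1 = 3·p_2/p_1, so x_1*(p_1,p_2) = (3·p_2/p_1)², and x_2* = (M − p_1·x_1*)/p_2.
Plugging in: x_1* = (3·4.72/10)² = 2.0051.

x_1* = 2.0051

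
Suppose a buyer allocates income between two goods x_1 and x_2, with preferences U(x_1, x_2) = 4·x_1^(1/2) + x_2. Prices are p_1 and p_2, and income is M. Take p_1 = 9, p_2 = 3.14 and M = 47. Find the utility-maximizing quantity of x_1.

x_1* = 0.4869

Solve: √x_1 = 2·p_2/p_1, so x_1*(p_1,p_2) = (2·p_2/p_1)², and x_2* = (M − p_1·x_1*)/p_2.
Plugging in: x_1* = (2·3.14/9)² = 0.4869.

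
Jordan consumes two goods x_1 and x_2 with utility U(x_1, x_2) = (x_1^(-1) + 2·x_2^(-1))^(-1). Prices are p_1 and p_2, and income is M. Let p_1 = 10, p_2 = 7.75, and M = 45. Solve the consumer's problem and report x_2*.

From the CES first-order condition, (1/2)·(x_2/x_1)^(2) = p_1/p_2.
Solve for the ratio: x_2/x_1 = [2·p_1/p_2]^(0.5).
With the ratio pinned down, the budget gives x_1* = M/(p_1 + p_2·(x_2/x_1)) and x_2* = (x_2/x_1)·x_1*.
Numerically x_2/x_1 = 1.606439, so x_1* = 45/(10 + 7.75·1.606439) = 2.0045 and x_2* = 1.606439·2.0045 = 3.22.

x_2* = 3.22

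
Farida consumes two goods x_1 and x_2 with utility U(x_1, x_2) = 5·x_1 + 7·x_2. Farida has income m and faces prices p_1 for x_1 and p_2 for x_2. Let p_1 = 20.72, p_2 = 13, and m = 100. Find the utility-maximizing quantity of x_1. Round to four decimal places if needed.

Perfect substitutes: compare marginal utility per dollar. 5/p_1 vs 7/p_2 → 0.2413 vs 0.5385.
x_2 gives more utility per dollar, so spend all income on x_2: x_2* = m/p_2, x_1* = 0.
Numerically: x_1* = 0, x_2* = 7.6923.

x_1* = 0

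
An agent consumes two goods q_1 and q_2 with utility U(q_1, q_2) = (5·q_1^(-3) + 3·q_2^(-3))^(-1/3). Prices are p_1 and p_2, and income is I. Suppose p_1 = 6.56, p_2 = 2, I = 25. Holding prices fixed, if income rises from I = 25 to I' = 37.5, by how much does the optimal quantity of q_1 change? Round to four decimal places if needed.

Δq_1* = 1.4

MU_q_1 ∝ 5·q_1^(-4), MU_q_2 ∝ 3·q_2^(-4), so MRS = (5/3)·(q_2/q_1)^(4) = p_1/p_2.
Hence q_2/q_1 = ((3/5)·p_1/p_2)^(1/(4)), i.e. raised to the 0.25 power.
With the ratio pinned down, the budget gives q_1* = I/(p_1 + p_2·(q_2/q_1)) and q_2* = (q_2/q_1)·q_1*.
Numerically q_2/q_1 = 1.184421, so q_1* = 25/(6.56 + 2·1.184421) = 2.7999.
At I' = 37.5: q_1* = 4.1999. Change: 4.1999 − 2.7999 = 1.4.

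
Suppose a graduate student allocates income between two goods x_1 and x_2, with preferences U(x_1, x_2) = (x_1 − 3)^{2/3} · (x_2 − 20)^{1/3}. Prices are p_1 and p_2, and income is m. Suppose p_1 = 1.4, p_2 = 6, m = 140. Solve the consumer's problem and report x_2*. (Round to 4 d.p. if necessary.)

x_2* = 20.8778

This is Cobb-Douglas in (x_1−3, x_2−20): tangency gives 2/3·p_2·(x_2−20) = 1/3·p_1·(x_1−3).
Substituting into the budget: x_1* = 3 + 2/3·(m − 3·p_1 − 20·p_2)/p_1, and x_2* = 20 + 1/3·(…)/p_2.
Discretionary income = 140 − 3·1.4 − 20·6 = 15.8; x_2* = 20 + 1/3·15.8/6 = 20.8778.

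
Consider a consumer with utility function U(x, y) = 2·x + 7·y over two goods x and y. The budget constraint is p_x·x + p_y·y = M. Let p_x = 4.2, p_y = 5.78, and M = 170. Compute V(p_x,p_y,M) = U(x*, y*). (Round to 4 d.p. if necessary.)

Perfect substitutes: compare marginal utility per dollar. 2/p_x vs 7/p_y → 0.4762 vs 1.2111.
y gives more utility per dollar, so spend all income on y: y* = M/p_y, x* = 0.
Numerically: x* = 0, y* = 29.4118.
Utility at the optimum: U(0, 29.4118) = 205.8824.

V = 205.8824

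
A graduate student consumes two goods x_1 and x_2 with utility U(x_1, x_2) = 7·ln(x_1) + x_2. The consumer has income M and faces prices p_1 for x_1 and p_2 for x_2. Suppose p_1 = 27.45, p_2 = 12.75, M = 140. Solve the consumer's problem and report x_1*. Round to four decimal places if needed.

x_1* = 3.2514

So x_1*(p_1,p_2) = 7·p_2/p_1, independent of income; and x_2* = (M − 7·p_2)/p_2.
At the given prices: x_1* = 7·12.75/27.45 = 3.2514.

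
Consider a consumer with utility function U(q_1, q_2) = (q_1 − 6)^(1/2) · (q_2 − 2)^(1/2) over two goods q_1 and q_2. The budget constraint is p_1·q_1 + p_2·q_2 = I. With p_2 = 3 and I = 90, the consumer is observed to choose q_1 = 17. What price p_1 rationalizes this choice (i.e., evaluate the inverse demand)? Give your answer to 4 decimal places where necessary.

p_1 = 3

MRS = (q_2−2)/(q_1−6). Tangency with p_1/p_2 gives q_2−2 = (p_1/p_2)·(q_1−6).
After buying the subsistence bundle (6, 2), a share 0.5 of the remaining income goes to q_1: q_1* = 6 + 0.5·(I − 6p_1 − 2p_2)/p_1.
Set q_1* = 17 in the demand function and solve for p_1: p_1 = 3.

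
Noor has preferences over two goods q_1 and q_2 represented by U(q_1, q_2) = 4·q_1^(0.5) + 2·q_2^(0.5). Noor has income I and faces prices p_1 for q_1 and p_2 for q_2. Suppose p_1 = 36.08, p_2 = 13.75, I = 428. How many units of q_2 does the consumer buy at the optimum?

q_2* = 12.3306

From the CES first-order condition, 2·(q_2/q_1)^(0.5) = p_1/p_2.
Hence q_2/q_1 = ((1/2)·p_1/p_2)^(1/(0.5)), i.e. raised to the 2 power.
Substitute q_2 = (q_2/q_1)·q_1 into the budget: q_1* = I/(p_1 + p_2·(q_2/q_1)).
Numerically q_2/q_1 = 1.721344, so q_1* = 428/(36.08 + 13.75·1.721344) = 7.1634 and q_2* = 1.721344·7.1634 = 12.3306.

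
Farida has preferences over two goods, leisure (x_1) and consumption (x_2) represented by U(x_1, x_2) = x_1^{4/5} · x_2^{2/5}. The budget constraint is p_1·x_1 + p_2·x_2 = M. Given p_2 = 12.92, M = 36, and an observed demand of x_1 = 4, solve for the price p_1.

p_1 = 6

Tangency: MRS = 2·x_2/x_1 = p_1/p_2.
So 0.8·p_2·x_2 = 0.4·p_1·x_1; combined with the budget, a share 2/3 of income goes to x_1.
Demand: x_1*(p_1,p_2,M) = 2/3·M/p_1 and x_2* = 1/3·M/p_2.
Set x_1* = 4 in the demand function and solve for p_1: p_1 = 6.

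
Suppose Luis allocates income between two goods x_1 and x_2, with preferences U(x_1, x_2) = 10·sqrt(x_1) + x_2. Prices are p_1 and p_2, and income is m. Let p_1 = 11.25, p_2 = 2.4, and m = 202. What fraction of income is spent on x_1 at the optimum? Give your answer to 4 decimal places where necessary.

share on x_1 = 0.0634

Set MRS = p_1/p_2: 5·x_1^(−1/2) = p_1/p_2.
Solve: √x_1 = 5·p_2/p_1, so x_1*(p_1,p_2) = (5·p_2/p_1)², and x_2* = (m − p_1·x_1*)/p_2.
Plugging in: x_1* = (5·2.4/11.25)² = 1.1378, x_2* = 78.8333.
Expenditure on x_1: 11.25·1.1378 = 12.8; share = 0.0634.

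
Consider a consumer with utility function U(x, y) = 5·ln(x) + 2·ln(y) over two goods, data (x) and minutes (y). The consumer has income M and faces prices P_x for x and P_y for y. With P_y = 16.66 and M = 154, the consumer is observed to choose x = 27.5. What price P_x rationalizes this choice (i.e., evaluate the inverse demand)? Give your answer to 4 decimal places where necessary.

Tangency: MRS = (5/2)·y/x = P_x/P_y.
Rearranging, P_y·y = (2/5)·P_x·x. Substituting into the budget gives P_x·x·(1 + (2/5)) = M.
Demand: x*(P_x,P_y,M) = 5/7·M/P_x and y* = 2/7·M/P_y.
Set x* = 27.5 in the demand function and solve for P_x: P_x = 4.

P_x = 4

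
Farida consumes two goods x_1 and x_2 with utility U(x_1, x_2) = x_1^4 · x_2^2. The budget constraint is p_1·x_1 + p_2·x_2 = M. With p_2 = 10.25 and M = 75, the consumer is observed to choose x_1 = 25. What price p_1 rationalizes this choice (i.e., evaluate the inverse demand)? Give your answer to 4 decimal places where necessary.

p_1 = 2

MU_x_1/MU_x_2 = (4·x_2)/(2·x_1); tangency sets this equal to p_1/p_2.
Rearranging, p_2·x_2 = (1/2)·p_1·x_1. Substituting into the budget gives p_1·x_1·(1 + (1/2)) = M.
Demand: x_1*(p_1,p_2,M) = 2/3·M/p_1 and x_2* = 1/3·M/p_2.
Set x_1* = 25 in the demand function and solve for p_1: p_1 = 2.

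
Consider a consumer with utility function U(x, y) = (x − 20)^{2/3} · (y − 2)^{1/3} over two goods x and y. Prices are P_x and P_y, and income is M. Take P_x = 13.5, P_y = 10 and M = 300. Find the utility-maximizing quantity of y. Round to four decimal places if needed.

MRS = 2·(y−2)/(x−20). Tangency with P_x/P_y gives y−2 = (1/2)·(P_x/P_y)·(x−20).
Substituting into the budget: x* = 20 + 2/3·(M − 20·P_x − 2·P_y)/P_x, and y* = 2 + 1/3·(…)/P_y.
Discretionary income = 300 − 20·13.5 − 2·10 = 10; y* = 2 + 1/3·10/10 = 2.3333.

y* = 2.3333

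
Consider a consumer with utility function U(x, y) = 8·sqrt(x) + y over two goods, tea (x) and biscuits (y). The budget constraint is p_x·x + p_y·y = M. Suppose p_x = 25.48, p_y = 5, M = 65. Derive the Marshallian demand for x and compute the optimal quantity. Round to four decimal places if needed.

Set MRS = p_x/p_y: 4·x^(−1/2) = p_x/p_y.
Thus x* = (4·p_y/p_x)² — independent of M — with the rest of income spent on y.
Plugging in: x* = (4·5/25.48)² = 0.6161.

x* = 0.6161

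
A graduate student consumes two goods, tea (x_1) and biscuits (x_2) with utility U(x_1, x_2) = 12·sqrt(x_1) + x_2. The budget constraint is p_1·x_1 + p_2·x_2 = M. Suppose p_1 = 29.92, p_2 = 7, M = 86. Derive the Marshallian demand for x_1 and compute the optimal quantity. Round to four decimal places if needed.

x_1* = 1.9705

Thus x_1* = (6·p_2/p_1)² — independent of M — with the rest of income spent on x_2.
Plugging in: x_1* = (6·7/29.92)² = 1.9705.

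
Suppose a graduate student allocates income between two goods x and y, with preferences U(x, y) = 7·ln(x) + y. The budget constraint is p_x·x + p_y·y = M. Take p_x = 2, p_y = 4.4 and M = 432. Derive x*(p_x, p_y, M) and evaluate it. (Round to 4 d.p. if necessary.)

x* = 15.4

MU_x = 7/x, MU_y = 1. Tangency: 7/x = p_x/p_y.
So x*(p_x,p_y) = 7·p_y/p_x, independent of income; and y* = (M − 7·p_y)/p_y.
At the given prices: x* = 7·4.4/2 = 15.4.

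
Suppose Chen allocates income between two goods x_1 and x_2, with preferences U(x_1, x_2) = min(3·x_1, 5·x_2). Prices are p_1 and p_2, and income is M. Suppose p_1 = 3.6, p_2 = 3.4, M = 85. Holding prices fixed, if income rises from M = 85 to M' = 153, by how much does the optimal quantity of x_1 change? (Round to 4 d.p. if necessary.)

Δx_1* = 12.0567

Leontief preferences: the optimum is at the kink where x_1/5 = x_2/3, i.e. x_2 = (3/5)·x_1.
Budget: p_1·x_1 + p_2·(3/5)·x_1 = M, so (5·p_1 + 3·p_2)·x_1 = 5·M.
Demand: x_1*(p_1,p_2,M) = 5·M/(5·p_1 + 3·p_2), x_2* = 3·M/(5·p_1 + 3·p_2).
Here 5·3.6 + 3·3.4 = 28.2, giving x_1* = 15.0709.
At M' = 153: x_1* = 27.1277. Change: 27.1277 − 15.0709 = 12.0567.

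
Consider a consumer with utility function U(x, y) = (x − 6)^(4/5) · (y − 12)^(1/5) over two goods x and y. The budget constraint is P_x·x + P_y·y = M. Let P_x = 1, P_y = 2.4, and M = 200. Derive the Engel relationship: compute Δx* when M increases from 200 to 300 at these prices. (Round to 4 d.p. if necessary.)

MRS = 4·(y−12)/(x−6). Tangency with P_x/P_y gives y−12 = (1/4)·(P_x/P_y)·(x−6).
After buying the subsistence bundle (6, 12), a share 0.8 of the remaining income goes to x: x* = 6 + 0.8·(M − 6P_x − 12P_y)/P_x.
Discretionary income = 200 − 6·1 − 12·2.4 = 165.2; x* = 6 + 0.8·165.2/1 = 138.16.
At M' = 300: x* = 218.16. Change: 218.16 − 138.16 = 80.

Δx* = 80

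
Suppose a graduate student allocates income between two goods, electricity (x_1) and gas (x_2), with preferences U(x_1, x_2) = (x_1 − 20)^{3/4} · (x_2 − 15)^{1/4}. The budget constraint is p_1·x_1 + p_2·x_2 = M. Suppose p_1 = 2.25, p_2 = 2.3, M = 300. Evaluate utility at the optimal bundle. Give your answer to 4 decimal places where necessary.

V = 55.5419

Substituting into the budget: x_1* = 20 + 0.75·(M − 20·p_1 − 15·p_2)/p_1, and x_2* = 15 + 0.25·(…)/p_2.
Discretionary income = 300 − 20·2.25 − 15·2.3 = 220.5; x_1* = 20 + 0.75·220.5/2.25 = 93.5; x_2* = 15 + 0.25·220.5/2.3 = 38.9674.
Utility at the optimum: U(93.5, 38.9674) = 55.5419.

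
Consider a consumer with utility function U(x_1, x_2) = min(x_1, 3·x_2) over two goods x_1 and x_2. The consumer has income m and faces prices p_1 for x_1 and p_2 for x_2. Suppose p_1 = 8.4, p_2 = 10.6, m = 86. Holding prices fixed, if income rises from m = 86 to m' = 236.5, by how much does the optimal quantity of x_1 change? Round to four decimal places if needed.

Δx_1* = 12.6117

Demand: x_1*(p_1,p_2,m) = 3·m/(3·p_1 + p_2), x_2* = m/(3·p_1 + p_2).
Here 3·8.4 + 10.6 = 35.8, giving x_1* = 7.2067.
At m' = 236.5: x_1* = 19.8184. Change: 19.8184 − 7.2067 = 12.6117.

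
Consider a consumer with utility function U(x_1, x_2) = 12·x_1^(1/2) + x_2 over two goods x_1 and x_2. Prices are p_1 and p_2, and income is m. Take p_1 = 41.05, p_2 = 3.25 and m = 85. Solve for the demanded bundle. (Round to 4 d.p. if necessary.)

x_1* = 0.2257, x_2* = 23.3037

Solve: √x_1 = 6·p_2/p_1, so x_1*(p_1,p_2) = (6·p_2/p_1)², and x_2* = (m − p_1·x_1*)/p_2.
Plugging in: x_1* = (6·3.25/41.05)² = 0.2257, x_2* = 23.3037.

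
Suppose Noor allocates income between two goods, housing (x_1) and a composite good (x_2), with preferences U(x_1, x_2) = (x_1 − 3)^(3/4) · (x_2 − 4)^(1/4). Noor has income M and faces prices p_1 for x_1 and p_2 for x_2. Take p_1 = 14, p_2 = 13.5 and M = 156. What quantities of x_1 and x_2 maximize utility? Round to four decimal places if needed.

x_1* = 6.2143, x_2* = 5.1111

MRS = 3·(x_2−4)/(x_1−3). Tangency with p_1/p_2 gives x_2−4 = (1/3)·(p_1/p_2)·(x_1−3).
After buying the subsistence bundle (3, 4), a share 0.75 of the remaining income goes to x_1: x_1* = 3 + 0.75·(M − 3p_1 − 4p_2)/p_1.
Discretionary income = 156 − 3·14 − 4·13.5 = 60; x_1* = 3 + 0.75·60/14 = 6.2143; x_2* = 4 + 0.25·60/13.5 = 5.1111.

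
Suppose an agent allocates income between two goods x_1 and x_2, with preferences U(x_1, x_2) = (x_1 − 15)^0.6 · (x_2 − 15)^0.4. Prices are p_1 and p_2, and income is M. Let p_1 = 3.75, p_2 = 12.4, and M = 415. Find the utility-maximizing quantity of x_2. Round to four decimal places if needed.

x_2* = 20.5726

MRS = (3/2)·(x_2−15)/(x_1−15). Tangency with p_1/p_2 gives x_2−15 = (2/3)·(p_1/p_2)·(x_1−15).
Substituting into the budget: x_1* = 15 + 0.6·(M − 15·p_1 − 15·p_2)/p_1, and x_2* = 15 + 0.4·(…)/p_2.
Discretionary income = 415 − 15·3.75 − 15·12.4 = 172.75; x_2* = 15 + 0.4·172.75/12.4 = 20.5726.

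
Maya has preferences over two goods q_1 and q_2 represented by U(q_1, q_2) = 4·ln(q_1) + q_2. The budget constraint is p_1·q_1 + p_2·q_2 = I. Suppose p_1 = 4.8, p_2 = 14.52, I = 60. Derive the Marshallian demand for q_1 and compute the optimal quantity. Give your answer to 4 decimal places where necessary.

MU_q_1 = 4/q_1, MU_q_2 = 1. Tangency: 4/q_1 = p_1/p_2.
So q_1*(p_1,p_2) = 4·p_2/p_1, independent of income; and q_2* = (I − 4·p_2)/p_2.
At the given prices: q_1* = 4·14.52/4.8 = 12.1.

q_1* = 12.1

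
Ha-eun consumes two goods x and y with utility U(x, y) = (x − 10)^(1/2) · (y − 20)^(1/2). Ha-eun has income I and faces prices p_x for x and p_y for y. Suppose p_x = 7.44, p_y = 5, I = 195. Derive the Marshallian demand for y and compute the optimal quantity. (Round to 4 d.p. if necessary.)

y* = 22.06

Substituting into the budget: x* = 10 + 0.5·(I − 10·p_x − 20·p_y)/p_x, and y* = 20 + 0.5·(…)/p_y.
Discretionary income = 195 − 10·7.44 − 20·5 = 20.6; y* = 20 + 0.5·20.6/5 = 22.06.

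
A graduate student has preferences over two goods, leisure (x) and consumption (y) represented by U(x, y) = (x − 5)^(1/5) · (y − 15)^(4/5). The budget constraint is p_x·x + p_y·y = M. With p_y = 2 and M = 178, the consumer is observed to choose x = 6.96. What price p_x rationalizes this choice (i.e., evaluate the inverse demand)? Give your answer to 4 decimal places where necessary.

Let x' = x−5, y' = y−15. MRS = (1/4)·y'/x' = p_x/p_y.
Substituting into the budget: x* = 5 + 0.2·(M − 5·p_x − 15·p_y)/p_x, and y* = 15 + 0.8·(…)/p_y.
Set x* = 6.96 in the demand function and solve for p_x: p_x = 10.

p_x = 10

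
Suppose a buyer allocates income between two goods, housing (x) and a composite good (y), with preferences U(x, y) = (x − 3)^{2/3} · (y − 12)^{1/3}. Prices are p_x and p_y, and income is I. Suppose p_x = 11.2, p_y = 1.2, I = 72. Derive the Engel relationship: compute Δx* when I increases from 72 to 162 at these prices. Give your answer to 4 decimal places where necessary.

This is Cobb-Douglas in (x−3, y−12): tangency gives 2/3·p_y·(y−12) = 1/3·p_x·(x−3).
Substituting into the budget: x* = 3 + 2/3·(I − 3·p_x − 12·p_y)/p_x, and y* = 12 + 1/3·(…)/p_y.
Discretionary income = 72 − 3·11.2 − 12·1.2 = 24; x* = 3 + 2/3·24/11.2 = 4.4286.
At I' = 162: x* = 9.7857. Change: 9.7857 − 4.4286 = 5.3571.

Δx* = 5.3571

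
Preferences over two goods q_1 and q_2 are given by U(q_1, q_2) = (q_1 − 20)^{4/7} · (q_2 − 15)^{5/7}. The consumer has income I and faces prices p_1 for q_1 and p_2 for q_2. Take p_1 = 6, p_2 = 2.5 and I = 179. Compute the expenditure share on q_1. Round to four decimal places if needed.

This is Cobb-Douglas in (q_1−20, q_2−15): tangency gives 4/7·p_2·(q_2−15) = 5/7·p_1·(q_1−20).
Substituting into the budget: q_1* = 20 + 4/9·(I − 20·p_1 − 15·p_2)/p_1, and q_2* = 15 + 5/9·(…)/p_2.
Discretionary income = 179 − 20·6 − 15·2.5 = 21.5; q_1* = 20 + 4/9·21.5/6 = 21.5926; q_2* = 15 + 5/9·21.5/2.5 = 19.7778.
Expenditure on q_1: 6·21.5926 = 129.5556; share = 0.7238.

share on q_1 = 0.7238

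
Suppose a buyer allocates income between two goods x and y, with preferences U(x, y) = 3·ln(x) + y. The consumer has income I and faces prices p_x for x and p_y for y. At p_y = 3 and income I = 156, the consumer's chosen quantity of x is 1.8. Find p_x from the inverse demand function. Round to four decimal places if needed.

p_x = 5

Set MRS = p_x/p_y: (3/x)/1 = p_x/p_y.
So x*(p_x,p_y) = 3·p_y/p_x, independent of income; and y* = (I − 3·p_y)/p_y.
Set x* = 1.8 in the demand function and solve for p_x: p_x = 5.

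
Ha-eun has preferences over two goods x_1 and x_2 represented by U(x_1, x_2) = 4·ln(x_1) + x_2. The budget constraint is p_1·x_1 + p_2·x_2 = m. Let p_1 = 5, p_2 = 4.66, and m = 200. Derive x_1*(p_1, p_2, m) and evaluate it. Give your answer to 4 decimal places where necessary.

x_1* = 3.728

Set MRS = p_1/p_2: (4/x_1)/1 = p_1/p_2.
So x_1*(p_1,p_2) = 4·p_2/p_1, independent of income; and x_2* = (m − 4·p_2)/p_2.
At the given prices: x_1* = 4·4.66/5 = 3.728.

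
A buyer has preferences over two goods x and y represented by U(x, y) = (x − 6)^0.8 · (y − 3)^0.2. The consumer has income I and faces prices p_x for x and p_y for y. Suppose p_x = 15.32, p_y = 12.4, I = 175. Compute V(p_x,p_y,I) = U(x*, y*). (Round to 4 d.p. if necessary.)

V = 1.8941

This is Cobb-Douglas in (x−6, y−3): tangency gives 0.8·p_y·(y−3) = 0.2·p_x·(x−6).
Substituting into the budget: x* = 6 + 0.8·(I − 6·p_x − 3·p_y)/p_x, and y* = 3 + 0.2·(…)/p_y.
Discretionary income = 175 − 6·15.32 − 3·12.4 = 45.88; x* = 6 + 0.8·45.88/15.32 = 8.3958; y* = 3 + 0.2·45.88/12.4 = 3.74.
Utility at the optimum: U(8.3958, 3.74) = 1.8941.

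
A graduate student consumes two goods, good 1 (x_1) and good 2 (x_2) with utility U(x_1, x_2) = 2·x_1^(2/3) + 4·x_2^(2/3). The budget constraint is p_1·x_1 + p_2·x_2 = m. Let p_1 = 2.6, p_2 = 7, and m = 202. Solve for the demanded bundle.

x_1* = 36.9317, x_2* = 15.1396

MRS = MU_x_1/MU_x_2 = (1/2)·(x_2/x_1)^(1/3). Set equal to p_1/p_2.
Hence x_2/x_1 = (2·p_1/p_2)^(1/(1/3)), i.e. raised to the 3 power.
Substitute x_2 = (x_2/x_1)·x_1 into the budget: x_1* = m/(p_1 + p_2·(x_2/x_1)).
Numerically x_2/x_1 = 0.409936, so x_1* = 202/(2.6 + 7·0.409936) = 36.9317 and x_2* = 0.409936·36.9317 = 15.1396.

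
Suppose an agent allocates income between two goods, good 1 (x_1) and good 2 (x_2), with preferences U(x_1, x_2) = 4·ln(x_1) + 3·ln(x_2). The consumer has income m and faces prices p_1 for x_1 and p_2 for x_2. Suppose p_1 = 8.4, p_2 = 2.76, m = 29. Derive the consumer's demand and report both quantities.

Tangency: MRS = (4/3)·x_2/x_1 = p_1/p_2.
Rearranging, p_2·x_2 = (3/4)·p_1·x_1. Substituting into the budget gives p_1·x_1·(1 + (3/4)) = m.
Demand: x_1*(p_1,p_2,m) = 4/7·m/p_1 and x_2* = 3/7·m/p_2.
At p_1=8.4, p_2=2.76, m=29: x_1* = 4/7·29/8.4 = 1.9728, x_2* = 4.5031.

x_1* = 1.9728, x_2* = 4.5031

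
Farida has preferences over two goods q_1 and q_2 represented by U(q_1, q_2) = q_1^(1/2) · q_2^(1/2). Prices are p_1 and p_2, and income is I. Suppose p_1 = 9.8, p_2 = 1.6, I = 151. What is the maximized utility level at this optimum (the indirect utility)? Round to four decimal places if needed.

The MRS is q_2/q_1. Set MRS = p_1/p_2.
Rearranging, p_2·q_2 = p_1·q_1. Substituting into the budget gives p_1·q_1·(1 + 1) = I.
Demand: q_1*(p_1,p_2,I) = 0.5·I/p_1 and q_2* = 0.5·I/p_2.
At p_1=9.8, p_2=1.6, I=151: q_1* = 0.5·151/9.8 = 7.7041, q_2* = 47.1875.
Utility at the optimum: U(7.7041, 47.1875) = 19.0666.

V = 19.0666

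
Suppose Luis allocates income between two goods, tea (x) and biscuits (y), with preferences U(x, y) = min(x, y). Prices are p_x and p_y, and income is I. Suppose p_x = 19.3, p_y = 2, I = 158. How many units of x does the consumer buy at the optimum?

Demand: x*(p_x,p_y,I) = I/(p_x + p_y), y* = I/(p_x + p_y).
Here 19.3 + 2 = 21.3, giving x* = 7.4178.

x* = 7.4178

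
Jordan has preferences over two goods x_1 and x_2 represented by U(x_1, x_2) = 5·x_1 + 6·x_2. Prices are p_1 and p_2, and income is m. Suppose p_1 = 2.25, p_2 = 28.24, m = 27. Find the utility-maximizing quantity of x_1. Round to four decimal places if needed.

x_1 gives more utility per dollar, so spend all income on x_1: x_1* = m/p_1, x_2* = 0.
Numerically: x_1* = 12, x_2* = 0.

x_1* = 12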